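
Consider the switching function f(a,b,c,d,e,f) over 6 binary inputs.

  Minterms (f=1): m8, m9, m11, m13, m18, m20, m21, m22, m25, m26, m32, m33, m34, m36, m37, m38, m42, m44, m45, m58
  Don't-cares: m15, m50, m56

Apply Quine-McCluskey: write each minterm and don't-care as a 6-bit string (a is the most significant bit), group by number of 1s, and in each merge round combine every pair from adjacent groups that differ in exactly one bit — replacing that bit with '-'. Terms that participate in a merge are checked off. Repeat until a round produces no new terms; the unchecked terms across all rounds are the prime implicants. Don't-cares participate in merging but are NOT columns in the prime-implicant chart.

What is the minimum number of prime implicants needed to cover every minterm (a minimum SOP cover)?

10

[col 0] 001000*, 001001*, 001011*, 001101*, 001111*, 010010*, 010100*, 010101*, 010110*, 011001*, 011010*, 100000*, 100001*, 100010*, 100100*, 100101*, 100110*, 101010*, 101100*, 101101*, 110010*, 111000*, 111010*
[col 1] -01101, -10010*, -11010*, 0-1001, 001-01*, 001-11*, 0010-1*, 00100-, 0011-1*, 01-010*, 010-10, 0101-0, 01010-, 1-0010*, 1-1010*, 10-010*, 10-100*, 10-101*, 100-00*, 100-01*, 100-10*, 1000-0*, 10000-*, 1001-0*, 10010-*, 10110-*, 11-010*, 1110-0
[col 2] -1-010, 001--1, 1--010, 10-10-, 100--0, 100-0-
Prime implicants: -01101, -1-010, 0-1001, 001--1, 00100-, 010-10, 0101-0, 01010-, 1--010, 10-10-, 100--0, 100-0-, 1110-0
PI chart (minterm → PIs covering it):
  8 | 00100-  (sole → essential)
  9 | 0-1001,001--1,00100-
  11 | 001--1  (sole → essential)
  13 | -01101,001--1
  18 | -1-010,010-10
  20 | 0101-0,01010-
  21 | 01010-  (sole → essential)
  22 | 010-10,0101-0
  25 | 0-1001  (sole → essential)
  26 | -1-010  (sole → essential)
  32 | 100--0,100-0-
  33 | 100-0-  (sole → essential)
  34 | 1--010,100--0
  36 | 10-10-,100--0,100-0-
  37 | 10-10-,100-0-
  38 | 100--0  (sole → essential)
  42 | 1--010  (sole → essential)
  44 | 10-10-  (sole → essential)
  45 | -01101,10-10-
  58 | -1-010,1--010,1110-0
Essential prime implicants: -1-010, 0-1001, 001--1, 00100-, 01010-, 1--010, 10-10-, 100--0, 100-0-
Petrick residual → 010-10
Minimum SOP uses 10 PIs: bd'ef' + a'cd'e'f + a'b'cf + a'b'cd'e' + a'bc'ef' + a'bc'de' + ad'ef' + ab'de' + ab'c'f' + ab'c'e'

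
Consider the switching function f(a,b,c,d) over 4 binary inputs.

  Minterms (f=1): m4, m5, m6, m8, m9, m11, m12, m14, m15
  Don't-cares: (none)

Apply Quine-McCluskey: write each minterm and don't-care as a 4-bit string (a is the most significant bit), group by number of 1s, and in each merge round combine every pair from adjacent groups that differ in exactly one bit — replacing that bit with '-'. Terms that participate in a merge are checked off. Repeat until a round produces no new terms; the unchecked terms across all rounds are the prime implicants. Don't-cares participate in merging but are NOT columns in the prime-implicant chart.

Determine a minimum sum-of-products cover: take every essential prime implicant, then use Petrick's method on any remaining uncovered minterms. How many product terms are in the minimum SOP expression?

Round 0: 0100✓ 0101✓ 0110✓ 1000✓ 1001✓ 1011✓ 1100✓ 1110✓ 1111✓
Round 1: -100✓ -110✓ 01-0✓ 010- 1-00 1-11 10-1 100- 11-0✓ 111-
Round 2: -1-0
PIs = {-1-0, 010-, 1-00, 1-11, 10-1, 100-, 111-}
Coverage chart:
  m4: -1-0,010-
  m5: 010- ←essential
  m6: -1-0 ←essential
  m8: 1-00,100-
  m9: 10-1,100-
  m11: 1-11,10-1
  m12: -1-0,1-00
  m14: -1-0,111-
  m15: 1-11,111-
Essential: -1-0, 010-
Petrick residual → 1-11, 100-
Min cover (4 terms): bd' + a'bc' + acd + ab'c'

4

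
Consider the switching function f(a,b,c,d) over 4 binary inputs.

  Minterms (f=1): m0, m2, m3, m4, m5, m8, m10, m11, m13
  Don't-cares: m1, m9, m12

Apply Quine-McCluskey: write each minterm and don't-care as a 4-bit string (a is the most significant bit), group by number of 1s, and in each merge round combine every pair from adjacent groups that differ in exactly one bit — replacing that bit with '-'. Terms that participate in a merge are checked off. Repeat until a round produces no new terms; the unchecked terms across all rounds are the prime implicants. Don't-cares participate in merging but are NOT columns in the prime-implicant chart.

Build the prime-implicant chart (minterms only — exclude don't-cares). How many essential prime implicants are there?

2

Round 0: 0000✓ 0001✓ 0010✓ 0011✓ 0100✓ 0101✓ 1000✓ 1001✓ 1010✓ 1011✓ 1100✓ 1101✓
Round 1: -000✓ -001✓ -010✓ -011✓ -100✓ -101✓ 0-00✓ 0-01✓ 00-0✓ 00-1✓ 000-✓ 001-✓ 010-✓ 1-00✓ 1-01✓ 10-0✓ 10-1✓ 100-✓ 101-✓ 110-✓
Round 2: --00✓ --01✓ -0-0✓ -0-1✓ -00-✓ -01-✓ -10-✓ 0-0-✓ 00--✓ 1-0-✓ 10--✓
Round 3: --0- -0--
PIs = {--0-, -0--}
Coverage chart:
  m0: --0-,-0--
  m2: -0-- ←essential
  m3: -0-- ←essential
  m4: --0- ←essential
  m5: --0- ←essential
  m8: --0-,-0--
  m10: -0-- ←essential
  m11: -0-- ←essential
  m13: --0- ←essential
Essential: --0-, -0--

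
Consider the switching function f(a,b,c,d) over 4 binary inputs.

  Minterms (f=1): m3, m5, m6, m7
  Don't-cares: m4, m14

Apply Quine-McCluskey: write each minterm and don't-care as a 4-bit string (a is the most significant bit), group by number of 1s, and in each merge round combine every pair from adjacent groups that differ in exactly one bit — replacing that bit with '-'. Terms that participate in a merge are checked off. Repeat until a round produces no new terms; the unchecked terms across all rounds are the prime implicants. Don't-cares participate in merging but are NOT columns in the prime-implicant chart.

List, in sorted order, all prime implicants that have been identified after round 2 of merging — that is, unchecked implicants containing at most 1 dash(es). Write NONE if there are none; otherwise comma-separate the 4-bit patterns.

size-2^0 implicants → 0011(✓)  0100(✓)  0101(✓)  0110(✓)  0111(✓)  1110(✓)
size-2^1 implicants → -110  0-11  01-0(✓)  01-1(✓)  010-(✓)  011-(✓)
size-2^2 implicants → 01--
Unchecked terms (primes): -110, 0-11, 01--

-110, 0-11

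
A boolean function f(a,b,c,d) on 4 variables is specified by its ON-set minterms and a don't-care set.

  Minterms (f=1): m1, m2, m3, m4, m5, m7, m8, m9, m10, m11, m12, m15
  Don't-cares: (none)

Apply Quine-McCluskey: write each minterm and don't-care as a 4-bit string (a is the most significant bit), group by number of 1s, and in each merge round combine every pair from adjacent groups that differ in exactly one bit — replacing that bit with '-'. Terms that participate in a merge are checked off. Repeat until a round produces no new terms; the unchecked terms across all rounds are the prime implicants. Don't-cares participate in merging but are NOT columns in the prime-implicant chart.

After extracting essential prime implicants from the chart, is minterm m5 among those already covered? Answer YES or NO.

NO

size-2^0 implicants → 0001(✓)  0010(✓)  0011(✓)  0100(✓)  0101(✓)  0111(✓)  1000(✓)  1001(✓)  1010(✓)  1011(✓)  1100(✓)  1111(✓)
size-2^1 implicants → -001(✓)  -010(✓)  -011(✓)  -100  -111(✓)  0-01(✓)  0-11(✓)  00-1(✓)  001-(✓)  01-1(✓)  010-  1-00  1-11(✓)  10-0(✓)  10-1(✓)  100-(✓)  101-(✓)
size-2^2 implicants → --11  -0-1  -01-  0--1  10--
Unchecked terms (primes): --11, -0-1, -01-, -100, 0--1, 010-, 1-00, 10--
Minterm coverage:
  m1 ⊆ -0-1,0--1
  m2 ⊆ -01- [E]
  m3 ⊆ --11,-0-1,-01-,0--1
  m4 ⊆ -100,010-
  m5 ⊆ 0--1,010-
  m7 ⊆ --11,0--1
  m8 ⊆ 1-00,10--
  m9 ⊆ -0-1,10--
  m10 ⊆ -01-,10--
  m11 ⊆ --11,-0-1,-01-,10--
  m12 ⊆ -100,1-00
  m15 ⊆ --11 [E]
E = {--11, -01-}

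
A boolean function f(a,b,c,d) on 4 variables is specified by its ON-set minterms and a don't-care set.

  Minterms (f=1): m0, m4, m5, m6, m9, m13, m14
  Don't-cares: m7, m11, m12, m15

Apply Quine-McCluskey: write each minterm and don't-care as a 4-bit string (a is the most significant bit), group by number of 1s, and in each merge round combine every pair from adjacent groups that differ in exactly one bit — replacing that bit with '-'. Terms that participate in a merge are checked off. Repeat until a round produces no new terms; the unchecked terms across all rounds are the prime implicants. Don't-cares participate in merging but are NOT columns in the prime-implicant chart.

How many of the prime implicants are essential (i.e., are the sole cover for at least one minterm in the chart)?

size-2^0 implicants → 0000(✓)  0100(✓)  0101(✓)  0110(✓)  0111(✓)  1001(✓)  1011(✓)  1100(✓)  1101(✓)  1110(✓)  1111(✓)
size-2^1 implicants → -100(✓)  -101(✓)  -110(✓)  -111(✓)  0-00  01-0(✓)  01-1(✓)  010-(✓)  011-(✓)  1-01(✓)  1-11(✓)  10-1(✓)  11-0(✓)  11-1(✓)  110-(✓)  111-(✓)
size-2^2 implicants → -1-0(✓)  -1-1(✓)  -10-(✓)  -11-(✓)  01--(✓)  1--1  11--(✓)
size-2^3 implicants → -1--
Unchecked terms (primes): -1--, 0-00, 1--1
Minterm coverage:
  m0 ⊆ 0-00 [E]
  m4 ⊆ -1--,0-00
  m5 ⊆ -1-- [E]
  m6 ⊆ -1-- [E]
  m9 ⊆ 1--1 [E]
  m13 ⊆ -1--,1--1
  m14 ⊆ -1-- [E]
E = {-1--, 0-00, 1--1}

3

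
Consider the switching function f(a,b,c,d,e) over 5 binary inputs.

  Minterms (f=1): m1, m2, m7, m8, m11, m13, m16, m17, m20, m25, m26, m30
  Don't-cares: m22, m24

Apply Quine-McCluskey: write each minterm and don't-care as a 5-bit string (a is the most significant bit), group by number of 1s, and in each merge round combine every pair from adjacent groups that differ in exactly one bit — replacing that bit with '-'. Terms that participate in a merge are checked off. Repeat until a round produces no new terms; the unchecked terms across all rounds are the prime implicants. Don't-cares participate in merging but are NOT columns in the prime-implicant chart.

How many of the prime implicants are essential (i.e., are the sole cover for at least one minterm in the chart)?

[col 0] 00001*, 00010, 00111, 01000*, 01011, 01101, 10000*, 10001*, 10100*, 10110*, 11000*, 11001*, 11010*, 11110*
[col 1] -0001, -1000, 1-000*, 1-001*, 1-110, 10-00, 1000-*, 101-0, 11-10, 110-0, 1100-*
[col 2] 1-00-
Prime implicants: -0001, -1000, 00010, 00111, 01011, 01101, 1-00-, 1-110, 10-00, 101-0, 11-10, 110-0
PI chart (minterm → PIs covering it):
  1 | -0001  (sole → essential)
  2 | 00010  (sole → essential)
  7 | 00111  (sole → essential)
  8 | -1000  (sole → essential)
  11 | 01011  (sole → essential)
  13 | 01101  (sole → essential)
  16 | 1-00-,10-00
  17 | -0001,1-00-
  20 | 10-00,101-0
  25 | 1-00-  (sole → essential)
  26 | 11-10,110-0
  30 | 1-110,11-10
Essential prime implicants: -0001, -1000, 00010, 00111, 01011, 01101, 1-00-

7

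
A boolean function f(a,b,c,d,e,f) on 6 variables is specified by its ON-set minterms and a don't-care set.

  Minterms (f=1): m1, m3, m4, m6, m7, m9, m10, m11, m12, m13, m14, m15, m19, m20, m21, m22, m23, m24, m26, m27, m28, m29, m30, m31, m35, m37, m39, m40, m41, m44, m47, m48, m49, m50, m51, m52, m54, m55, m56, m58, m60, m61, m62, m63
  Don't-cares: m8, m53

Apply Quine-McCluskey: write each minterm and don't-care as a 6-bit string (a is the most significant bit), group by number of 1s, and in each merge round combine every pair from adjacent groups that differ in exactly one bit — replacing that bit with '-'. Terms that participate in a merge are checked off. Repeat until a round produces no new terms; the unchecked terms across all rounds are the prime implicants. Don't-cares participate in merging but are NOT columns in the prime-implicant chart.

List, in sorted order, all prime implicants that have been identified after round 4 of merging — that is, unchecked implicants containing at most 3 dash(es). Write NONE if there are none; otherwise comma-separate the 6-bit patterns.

[col 0] 000001*, 000011*, 000100*, 000110*, 000111*, 001000*, 001001*, 001010*, 001011*, 001100*, 001101*, 001110*, 001111*, 010011*, 010100*, 010101*, 010110*, 010111*, 011000*, 011010*, 011011*, 011100*, 011101*, 011110*, 011111*, 100011*, 100101*, 100111*, 101000*, 101001*, 101100*, 101111*, 110000*, 110001*, 110010*, 110011*, 110100*, 110101*, 110110*, 110111*, 111000*, 111010*, 111100*, 111101*, 111110*, 111111*
[col 1] -00011*, -00111*, -01000*, -01001*, -01100*, -01111*, -10011*, -10100*, -10101*, -10110*, -10111*, -11000*, -11010*, -11100*, -11101*, -11110*, -11111*, 0-0011*, 0-0100*, 0-0110*, 0-0111*, 0-1000*, 0-1010*, 0-1011*, 0-1100*, 0-1101*, 0-1110*, 0-1111*, 00-001*, 00-011*, 00-100*, 00-110*, 00-111*, 000-11*, 0000-1*, 0001-0*, 00011-*, 001-00*, 001-01*, 001-10*, 001-11*, 0010-0*, 0010-1*, 00100-*, 00101-*, 0011-0*, 0011-1*, 00110-*, 00111-*, 01-011*, 01-100*, 01-101*, 01-110*, 01-111*, 010-11*, 0101-0*, 0101-1*, 01010-*, 01011-*, 011-00*, 011-10*, 011-11*, 0110-0*, 01101-*, 0111-0*, 0111-1*, 01110-*, 01111-*, 1-0011*, 1-0101*, 1-0111*, 1-1000*, 1-1100*, 1-1111*, 10-111*, 100-11*, 1001-1*, 101-00*, 10100-*, 11-000*, 11-010*, 11-100*, 11-101*, 11-110*, 11-111*, 110-00*, 110-01*, 110-10*, 110-11*, 1100-0*, 1100-1*, 11000-*, 11001-*, 1101-0*, 1101-1*, 11010-*, 11011-*, 111-00*, 111-10*, 1110-0*, 1111-0*, 1111-1*, 11110-*, 11111-*
[col 2] --0011*, --0111*, --1000*, --1100*, --1111*, -0-111*, -00-11*, -01-00*, -0100-, -1-100*, -1-101*, -1-110*, -1-111*, -10-11*, -101-0*, -101-1*, -1010-*, -1011-*, -11-00*, -11-10*, -110-0*, -111-0*, -111-1*, -1110-*, -1111-*, 0--011*, 0--100*, 0--110*, 0--111*, 0-0-11*, 0-01-0*, 0-011-*, 0-1-00*, 0-1-10*, 0-1-11*, 0-10-0*, 0-101-*, 0-11-0*, 0-11-1*, 0-110-*, 0-111-*, 00--11*, 00-0-1, 00-1-0*, 00-11-*, 001--0*, 001--1*, 001-0-*, 001-1-*, 0010--*, 0011--*, 01--11*, 01-1-0*, 01-1-1*, 01-10-*, 01-11-*, 0101--*, 011--0*, 011-1-*, 0111--*, 1--111*, 1-0-11*, 1-01-1, 1-1-00*, 11--00*, 11--10*, 11-0-0*, 11-1-0*, 11-1-1*, 11-10-*, 11-11-*, 110--0*, 110--1*, 110-0-*, 110-1-*, 1100--*, 1101--*, 111--0*, 1111--*
[col 3] ---111, --0-11, --1-00, -1-1-0*, -1-1-1*, -1-10-*, -1-11-*, -101--*, -11--0, -111--*, 0---11, 0--1-0, 0--11-, 0-1--0, 0-1-1-, 0-11--, 001---, 01-1--*, 11---0, 11-1--*, 110---
[col 4] -1-1--
Prime implicants: ---111, --0-11, --1-00, -0100-, -1-1--, -11--0, 0---11, 0--1-0, 0--11-, 0-1--0, 0-1-1-, 0-11--, 00-0-1, 001---, 1-01-1, 11---0, 110---

---111, --0-11, --1-00, -0100-, -11--0, 0---11, 0--1-0, 0--11-, 0-1--0, 0-1-1-, 0-11--, 00-0-1, 001---, 1-01-1, 11---0, 110---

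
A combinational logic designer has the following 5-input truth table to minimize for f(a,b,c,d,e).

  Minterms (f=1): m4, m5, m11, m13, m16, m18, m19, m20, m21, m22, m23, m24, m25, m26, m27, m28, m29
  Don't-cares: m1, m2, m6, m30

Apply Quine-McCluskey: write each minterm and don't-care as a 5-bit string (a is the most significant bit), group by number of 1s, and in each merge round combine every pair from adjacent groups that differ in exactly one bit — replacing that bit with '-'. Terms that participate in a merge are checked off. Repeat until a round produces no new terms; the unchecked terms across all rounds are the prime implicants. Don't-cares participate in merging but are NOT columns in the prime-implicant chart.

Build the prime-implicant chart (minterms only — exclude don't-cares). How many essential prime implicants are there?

size-2^0 implicants → 00001(✓)  00010(✓)  00100(✓)  00101(✓)  00110(✓)  01011(✓)  01101(✓)  10000(✓)  10010(✓)  10011(✓)  10100(✓)  10101(✓)  10110(✓)  10111(✓)  11000(✓)  11001(✓)  11010(✓)  11011(✓)  11100(✓)  11101(✓)  11110(✓)
size-2^1 implicants → -0010(✓)  -0100(✓)  -0101(✓)  -0110(✓)  -1011  -1101(✓)  0-101(✓)  00-01  00-10(✓)  001-0(✓)  0010-(✓)  1-000(✓)  1-010(✓)  1-011(✓)  1-100(✓)  1-101(✓)  1-110(✓)  10-00(✓)  10-10(✓)  10-11(✓)  100-0(✓)  1001-(✓)  101-0(✓)  101-1(✓)  1010-(✓)  1011-(✓)  11-00(✓)  11-01(✓)  11-10(✓)  110-0(✓)  110-1(✓)  1100-(✓)  1101-(✓)  111-0(✓)  1110-(✓)
size-2^2 implicants → --101  -0-10  -01-0  -010-  1--00(✓)  1--10(✓)  1-0-0(✓)  1-01-  1-1-0(✓)  1-10-  10--0(✓)  10-1-  101--  11--0(✓)  11-0-  110--
size-2^3 implicants → 1---0
Unchecked terms (primes): --101, -0-10, -01-0, -010-, -1011, 00-01, 1---0, 1-01-, 1-10-, 10-1-, 101--, 11-0-, 110--
Minterm coverage:
  m4 ⊆ -01-0,-010-
  m5 ⊆ --101,-010-,00-01
  m11 ⊆ -1011 [E]
  m13 ⊆ --101 [E]
  m16 ⊆ 1---0 [E]
  m18 ⊆ -0-10,1---0,1-01-,10-1-
  m19 ⊆ 1-01-,10-1-
  m20 ⊆ -01-0,-010-,1---0,1-10-,101--
  m21 ⊆ --101,-010-,1-10-,101--
  m22 ⊆ -0-10,-01-0,1---0,10-1-,101--
  m23 ⊆ 10-1-,101--
  m24 ⊆ 1---0,11-0-,110--
  m25 ⊆ 11-0-,110--
  m26 ⊆ 1---0,1-01-,110--
  m27 ⊆ -1011,1-01-,110--
  m28 ⊆ 1---0,1-10-,11-0-
  m29 ⊆ --101,1-10-,11-0-
E = {--101, -1011, 1---0}

3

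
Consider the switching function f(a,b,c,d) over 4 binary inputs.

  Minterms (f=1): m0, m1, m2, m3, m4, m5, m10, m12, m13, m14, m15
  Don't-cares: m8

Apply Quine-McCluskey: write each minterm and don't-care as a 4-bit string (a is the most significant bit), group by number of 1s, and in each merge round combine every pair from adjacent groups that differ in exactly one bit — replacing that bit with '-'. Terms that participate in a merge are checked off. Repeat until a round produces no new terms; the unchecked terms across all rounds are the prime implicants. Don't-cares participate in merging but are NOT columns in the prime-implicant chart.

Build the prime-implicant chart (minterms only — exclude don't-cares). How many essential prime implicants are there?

size-2^0 implicants → 0000(✓)  0001(✓)  0010(✓)  0011(✓)  0100(✓)  0101(✓)  1000(✓)  1010(✓)  1100(✓)  1101(✓)  1110(✓)  1111(✓)
size-2^1 implicants → -000(✓)  -010(✓)  -100(✓)  -101(✓)  0-00(✓)  0-01(✓)  00-0(✓)  00-1(✓)  000-(✓)  001-(✓)  010-(✓)  1-00(✓)  1-10(✓)  10-0(✓)  11-0(✓)  11-1(✓)  110-(✓)  111-(✓)
size-2^2 implicants → --00  -0-0  -10-  0-0-  00--  1--0  11--
Unchecked terms (primes): --00, -0-0, -10-, 0-0-, 00--, 1--0, 11--
Minterm coverage:
  m0 ⊆ --00,-0-0,0-0-,00--
  m1 ⊆ 0-0-,00--
  m2 ⊆ -0-0,00--
  m3 ⊆ 00-- [E]
  m4 ⊆ --00,-10-,0-0-
  m5 ⊆ -10-,0-0-
  m10 ⊆ -0-0,1--0
  m12 ⊆ --00,-10-,1--0,11--
  m13 ⊆ -10-,11--
  m14 ⊆ 1--0,11--
  m15 ⊆ 11-- [E]
E = {00--, 11--}

2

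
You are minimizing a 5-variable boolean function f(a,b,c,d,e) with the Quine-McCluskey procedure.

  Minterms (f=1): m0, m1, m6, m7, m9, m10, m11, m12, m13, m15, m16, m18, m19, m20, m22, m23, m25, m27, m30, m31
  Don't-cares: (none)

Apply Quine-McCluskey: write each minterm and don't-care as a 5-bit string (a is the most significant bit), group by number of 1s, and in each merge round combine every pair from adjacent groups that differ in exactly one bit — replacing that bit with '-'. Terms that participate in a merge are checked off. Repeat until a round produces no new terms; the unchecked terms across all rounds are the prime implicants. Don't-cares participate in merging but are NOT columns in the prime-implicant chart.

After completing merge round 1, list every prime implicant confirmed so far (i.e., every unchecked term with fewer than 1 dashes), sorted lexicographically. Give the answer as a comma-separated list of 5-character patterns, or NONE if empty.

Round 0: 00000✓ 00001✓ 00110✓ 00111✓ 01001✓ 01010✓ 01011✓ 01100✓ 01101✓ 01111✓ 10000✓ 10010✓ 10011✓ 10100✓ 10110✓ 10111✓ 11001✓ 11011✓ 11110✓ 11111✓
Round 1: -0000 -0110✓ -0111✓ -1001✓ -1011✓ -1111✓ 0-001 0-111✓ 0000- 0011-✓ 01-01✓ 01-11✓ 010-1✓ 0101- 011-1✓ 0110- 1-011✓ 1-110✓ 1-111✓ 10-00✓ 10-10✓ 10-11✓ 100-0✓ 1001-✓ 101-0✓ 1011-✓ 11-11✓ 110-1✓ 1111-✓
Round 2: --111 -011- -1-11 -10-1 01--1 1--11 1-11- 10--0 10-1-
PIs = {--111, -0000, -011-, -1-11, -10-1, 0-001, 0000-, 01--1, 0101-, 0110-, 1--11, 1-11-, 10--0, 10-1-}

NONE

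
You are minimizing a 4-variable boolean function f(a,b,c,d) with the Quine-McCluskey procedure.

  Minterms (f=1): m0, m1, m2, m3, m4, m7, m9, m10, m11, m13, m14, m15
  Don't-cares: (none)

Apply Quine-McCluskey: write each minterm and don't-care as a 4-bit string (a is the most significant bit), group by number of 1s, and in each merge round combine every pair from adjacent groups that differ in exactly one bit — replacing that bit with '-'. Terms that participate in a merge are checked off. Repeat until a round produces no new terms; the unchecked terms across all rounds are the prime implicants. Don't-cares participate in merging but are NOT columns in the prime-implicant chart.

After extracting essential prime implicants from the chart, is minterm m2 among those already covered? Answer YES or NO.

NO

[col 0] 0000*, 0001*, 0010*, 0011*, 0100*, 0111*, 1001*, 1010*, 1011*, 1101*, 1110*, 1111*
[col 1] -001*, -010*, -011*, -111*, 0-00, 0-11*, 00-0*, 00-1*, 000-*, 001-*, 1-01*, 1-10*, 1-11*, 10-1*, 101-*, 11-1*, 111-*
[col 2] --11, -0-1, -01-, 00--, 1--1, 1-1-
Prime implicants: --11, -0-1, -01-, 0-00, 00--, 1--1, 1-1-
PI chart (minterm → PIs covering it):
  0 | 0-00,00--
  1 | -0-1,00--
  2 | -01-,00--
  3 | --11,-0-1,-01-,00--
  4 | 0-00  (sole → essential)
  7 | --11  (sole → essential)
  9 | -0-1,1--1
  10 | -01-,1-1-
  11 | --11,-0-1,-01-,1--1,1-1-
  13 | 1--1  (sole → essential)
  14 | 1-1-  (sole → essential)
  15 | --11,1--1,1-1-
Essential prime implicants: --11, 0-00, 1--1, 1-1-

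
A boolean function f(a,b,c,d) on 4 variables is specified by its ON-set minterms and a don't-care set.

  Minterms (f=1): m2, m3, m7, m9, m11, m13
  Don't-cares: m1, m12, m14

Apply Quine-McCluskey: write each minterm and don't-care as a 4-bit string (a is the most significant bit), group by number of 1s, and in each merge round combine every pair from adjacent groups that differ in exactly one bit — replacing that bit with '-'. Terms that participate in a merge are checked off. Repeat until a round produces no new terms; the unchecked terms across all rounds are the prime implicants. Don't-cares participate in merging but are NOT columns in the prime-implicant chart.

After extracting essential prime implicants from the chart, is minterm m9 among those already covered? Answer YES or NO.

YES

[col 0] 0001*, 0010*, 0011*, 0111*, 1001*, 1011*, 1100*, 1101*, 1110*
[col 1] -001*, -011*, 0-11, 00-1*, 001-, 1-01, 10-1*, 11-0, 110-
[col 2] -0-1
Prime implicants: -0-1, 0-11, 001-, 1-01, 11-0, 110-
PI chart (minterm → PIs covering it):
  2 | 001-  (sole → essential)
  3 | -0-1,0-11,001-
  7 | 0-11  (sole → essential)
  9 | -0-1,1-01
  11 | -0-1  (sole → essential)
  13 | 1-01,110-
Essential prime implicants: -0-1, 0-11, 001-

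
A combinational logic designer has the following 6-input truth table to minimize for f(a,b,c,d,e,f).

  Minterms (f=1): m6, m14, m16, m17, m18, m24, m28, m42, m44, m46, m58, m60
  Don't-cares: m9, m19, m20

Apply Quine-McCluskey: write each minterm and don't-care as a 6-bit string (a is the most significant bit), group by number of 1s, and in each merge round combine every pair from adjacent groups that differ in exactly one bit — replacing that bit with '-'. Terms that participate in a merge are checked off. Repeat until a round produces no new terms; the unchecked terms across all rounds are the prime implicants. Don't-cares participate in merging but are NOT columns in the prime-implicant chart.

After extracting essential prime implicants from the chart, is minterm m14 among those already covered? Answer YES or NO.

[col 0] 000110*, 001001, 001110*, 010000*, 010001*, 010010*, 010011*, 010100*, 011000*, 011100*, 101010*, 101100*, 101110*, 111010*, 111100*
[col 1] -01110, -11100, 00-110, 01-000*, 01-100*, 010-00*, 0100-0*, 0100-1*, 01000-*, 01001-*, 011-00*, 1-1010, 1-1100, 101-10, 1011-0
[col 2] 01--00, 0100--
Prime implicants: -01110, -11100, 00-110, 001001, 01--00, 0100--, 1-1010, 1-1100, 101-10, 1011-0
PI chart (minterm → PIs covering it):
  6 | 00-110  (sole → essential)
  14 | -01110,00-110
  16 | 01--00,0100--
  17 | 0100--  (sole → essential)
  18 | 0100--  (sole → essential)
  24 | 01--00  (sole → essential)
  28 | -11100,01--00
  42 | 1-1010,101-10
  44 | 1-1100,1011-0
  46 | -01110,101-10,1011-0
  58 | 1-1010  (sole → essential)
  60 | -11100,1-1100
Essential prime implicants: 00-110, 01--00, 0100--, 1-1010

YES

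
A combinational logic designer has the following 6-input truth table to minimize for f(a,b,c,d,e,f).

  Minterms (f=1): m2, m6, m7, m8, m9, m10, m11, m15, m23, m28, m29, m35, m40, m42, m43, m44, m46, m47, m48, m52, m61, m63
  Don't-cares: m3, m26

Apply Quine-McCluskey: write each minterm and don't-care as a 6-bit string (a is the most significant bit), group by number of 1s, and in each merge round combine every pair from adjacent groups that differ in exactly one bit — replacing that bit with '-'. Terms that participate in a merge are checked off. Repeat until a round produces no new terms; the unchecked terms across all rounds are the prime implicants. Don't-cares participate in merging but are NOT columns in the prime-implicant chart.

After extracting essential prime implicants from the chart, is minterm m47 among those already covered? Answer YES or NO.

[col 0] 000010*, 000011*, 000110*, 000111*, 001000*, 001001*, 001010*, 001011*, 001111*, 010111*, 011010*, 011100*, 011101*, 100011*, 101000*, 101010*, 101011*, 101100*, 101110*, 101111*, 110000*, 110100*, 111101*, 111111*
[col 1] -00011*, -01000*, -01010*, -01011*, -01111*, -11101, 0-0111, 0-1010, 00-010*, 00-011*, 00-111*, 000-10*, 000-11*, 00001-*, 00011-*, 001-11*, 0010-0*, 0010-1*, 00100-*, 00101-*, 01110-, 1-1111, 10-011*, 101-00*, 101-10*, 101-11*, 1010-0*, 10101-*, 1011-0*, 10111-*, 110-00, 1111-1
[col 2] -0-011, -01-11, -010-0, -0101-, 00--11, 00-01-, 000-1-, 0010--, 101--0, 101-1-
Prime implicants: -0-011, -01-11, -010-0, -0101-, -11101, 0-0111, 0-1010, 00--11, 00-01-, 000-1-, 0010--, 01110-, 1-1111, 101--0, 101-1-, 110-00, 1111-1
PI chart (minterm → PIs covering it):
  2 | 00-01-,000-1-
  6 | 000-1-  (sole → essential)
  7 | 0-0111,00--11,000-1-
  8 | -010-0,0010--
  9 | 0010--  (sole → essential)
  10 | -010-0,-0101-,0-1010,00-01-,0010--
  11 | -0-011,-01-11,-0101-,00--11,00-01-,0010--
  15 | -01-11,00--11
  23 | 0-0111  (sole → essential)
  28 | 01110-  (sole → essential)
  29 | -11101,01110-
  35 | -0-011  (sole → essential)
  40 | -010-0,101--0
  42 | -010-0,-0101-,101--0,101-1-
  43 | -0-011,-01-11,-0101-,101-1-
  44 | 101--0  (sole → essential)
  46 | 101--0,101-1-
  47 | -01-11,1-1111,101-1-
  48 | 110-00  (sole → essential)
  52 | 110-00  (sole → essential)
  61 | -11101,1111-1
  63 | 1-1111,1111-1
Essential prime implicants: -0-011, 0-0111, 000-1-, 0010--, 01110-, 101--0, 110-00

NO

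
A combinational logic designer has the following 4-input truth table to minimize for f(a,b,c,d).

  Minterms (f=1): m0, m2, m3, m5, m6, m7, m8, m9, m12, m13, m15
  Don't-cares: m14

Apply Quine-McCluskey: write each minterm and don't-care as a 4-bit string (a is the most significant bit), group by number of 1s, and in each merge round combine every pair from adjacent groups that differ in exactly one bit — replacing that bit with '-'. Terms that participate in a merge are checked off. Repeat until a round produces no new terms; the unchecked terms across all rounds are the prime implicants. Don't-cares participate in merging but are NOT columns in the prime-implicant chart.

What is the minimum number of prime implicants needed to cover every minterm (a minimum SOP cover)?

size-2^0 implicants → 0000(✓)  0010(✓)  0011(✓)  0101(✓)  0110(✓)  0111(✓)  1000(✓)  1001(✓)  1100(✓)  1101(✓)  1110(✓)  1111(✓)
size-2^1 implicants → -000  -101(✓)  -110(✓)  -111(✓)  0-10(✓)  0-11(✓)  00-0  001-(✓)  01-1(✓)  011-(✓)  1-00(✓)  1-01(✓)  100-(✓)  11-0(✓)  11-1(✓)  110-(✓)  111-(✓)
size-2^2 implicants → -1-1  -11-  0-1-  1-0-  11--
Unchecked terms (primes): -000, -1-1, -11-, 0-1-, 00-0, 1-0-, 11--
Minterm coverage:
  m0 ⊆ -000,00-0
  m2 ⊆ 0-1-,00-0
  m3 ⊆ 0-1- [E]
  m5 ⊆ -1-1 [E]
  m6 ⊆ -11-,0-1-
  m7 ⊆ -1-1,-11-,0-1-
  m8 ⊆ -000,1-0-
  m9 ⊆ 1-0- [E]
  m12 ⊆ 1-0-,11--
  m13 ⊆ -1-1,1-0-,11--
  m15 ⊆ -1-1,-11-,11--
E = {-1-1, 0-1-, 1-0-}
Petrick residual → -000
Cover = b'c'd' + bd + a'c + ac'  |cover|=4

4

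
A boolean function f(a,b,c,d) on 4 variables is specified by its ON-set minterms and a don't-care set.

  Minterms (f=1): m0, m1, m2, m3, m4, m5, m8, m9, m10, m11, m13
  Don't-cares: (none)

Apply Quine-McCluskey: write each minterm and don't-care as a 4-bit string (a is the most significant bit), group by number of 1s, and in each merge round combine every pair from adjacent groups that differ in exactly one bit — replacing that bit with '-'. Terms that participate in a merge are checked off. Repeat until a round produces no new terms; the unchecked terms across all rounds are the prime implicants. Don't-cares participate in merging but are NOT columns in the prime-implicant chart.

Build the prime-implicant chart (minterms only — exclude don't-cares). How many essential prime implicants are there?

3

size-2^0 implicants → 0000(✓)  0001(✓)  0010(✓)  0011(✓)  0100(✓)  0101(✓)  1000(✓)  1001(✓)  1010(✓)  1011(✓)  1101(✓)
size-2^1 implicants → -000(✓)  -001(✓)  -010(✓)  -011(✓)  -101(✓)  0-00(✓)  0-01(✓)  00-0(✓)  00-1(✓)  000-(✓)  001-(✓)  010-(✓)  1-01(✓)  10-0(✓)  10-1(✓)  100-(✓)  101-(✓)
size-2^2 implicants → --01  -0-0(✓)  -0-1(✓)  -00-(✓)  -01-(✓)  0-0-  00--(✓)  10--(✓)
size-2^3 implicants → -0--
Unchecked terms (primes): --01, -0--, 0-0-
Minterm coverage:
  m0 ⊆ -0--,0-0-
  m1 ⊆ --01,-0--,0-0-
  m2 ⊆ -0-- [E]
  m3 ⊆ -0-- [E]
  m4 ⊆ 0-0- [E]
  m5 ⊆ --01,0-0-
  m8 ⊆ -0-- [E]
  m9 ⊆ --01,-0--
  m10 ⊆ -0-- [E]
  m11 ⊆ -0-- [E]
  m13 ⊆ --01 [E]
E = {--01, -0--, 0-0-}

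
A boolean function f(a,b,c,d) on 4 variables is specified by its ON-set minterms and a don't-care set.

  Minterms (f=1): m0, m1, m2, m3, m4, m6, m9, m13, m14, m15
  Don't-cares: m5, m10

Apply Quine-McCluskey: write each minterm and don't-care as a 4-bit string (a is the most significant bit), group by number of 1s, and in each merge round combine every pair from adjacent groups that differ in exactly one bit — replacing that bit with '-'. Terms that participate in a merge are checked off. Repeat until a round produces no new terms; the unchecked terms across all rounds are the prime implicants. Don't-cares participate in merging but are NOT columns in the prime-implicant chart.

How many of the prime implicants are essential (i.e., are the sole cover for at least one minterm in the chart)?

2

size-2^0 implicants → 0000(✓)  0001(✓)  0010(✓)  0011(✓)  0100(✓)  0101(✓)  0110(✓)  1001(✓)  1010(✓)  1101(✓)  1110(✓)  1111(✓)
size-2^1 implicants → -001(✓)  -010(✓)  -101(✓)  -110(✓)  0-00(✓)  0-01(✓)  0-10(✓)  00-0(✓)  00-1(✓)  000-(✓)  001-(✓)  01-0(✓)  010-(✓)  1-01(✓)  1-10(✓)  11-1  111-
size-2^2 implicants → --01  --10  0--0  0-0-  00--
Unchecked terms (primes): --01, --10, 0--0, 0-0-, 00--, 11-1, 111-
Minterm coverage:
  m0 ⊆ 0--0,0-0-,00--
  m1 ⊆ --01,0-0-,00--
  m2 ⊆ --10,0--0,00--
  m3 ⊆ 00-- [E]
  m4 ⊆ 0--0,0-0-
  m6 ⊆ --10,0--0
  m9 ⊆ --01 [E]
  m13 ⊆ --01,11-1
  m14 ⊆ --10,111-
  m15 ⊆ 11-1,111-
E = {--01, 00--}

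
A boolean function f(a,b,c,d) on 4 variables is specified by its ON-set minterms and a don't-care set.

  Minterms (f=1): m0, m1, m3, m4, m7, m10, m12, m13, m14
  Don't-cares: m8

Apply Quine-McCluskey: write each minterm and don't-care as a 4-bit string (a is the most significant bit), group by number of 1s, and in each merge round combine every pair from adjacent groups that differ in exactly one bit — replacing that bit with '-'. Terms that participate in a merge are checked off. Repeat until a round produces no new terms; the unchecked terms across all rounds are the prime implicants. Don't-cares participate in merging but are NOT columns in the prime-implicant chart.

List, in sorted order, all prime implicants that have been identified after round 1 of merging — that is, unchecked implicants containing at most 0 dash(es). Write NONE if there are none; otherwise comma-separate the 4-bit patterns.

NONE

size-2^0 implicants → 0000(✓)  0001(✓)  0011(✓)  0100(✓)  0111(✓)  1000(✓)  1010(✓)  1100(✓)  1101(✓)  1110(✓)
size-2^1 implicants → -000(✓)  -100(✓)  0-00(✓)  0-11  00-1  000-  1-00(✓)  1-10(✓)  10-0(✓)  11-0(✓)  110-
size-2^2 implicants → --00  1--0
Unchecked terms (primes): --00, 0-11, 00-1, 000-, 1--0, 110-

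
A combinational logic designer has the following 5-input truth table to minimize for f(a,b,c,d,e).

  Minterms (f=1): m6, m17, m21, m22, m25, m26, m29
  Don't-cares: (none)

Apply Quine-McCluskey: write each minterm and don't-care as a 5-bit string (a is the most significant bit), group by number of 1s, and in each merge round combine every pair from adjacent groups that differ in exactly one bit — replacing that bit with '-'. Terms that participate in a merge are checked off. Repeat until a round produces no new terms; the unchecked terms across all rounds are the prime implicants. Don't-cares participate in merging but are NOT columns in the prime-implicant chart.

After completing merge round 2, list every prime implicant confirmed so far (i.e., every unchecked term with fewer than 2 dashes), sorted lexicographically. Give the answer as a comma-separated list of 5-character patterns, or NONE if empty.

Round 0: 00110✓ 10001✓ 10101✓ 10110✓ 11001✓ 11010 11101✓
Round 1: -0110 1-001✓ 1-101✓ 10-01✓ 11-01✓
Round 2: 1--01
PIs = {-0110, 1--01, 11010}

-0110, 11010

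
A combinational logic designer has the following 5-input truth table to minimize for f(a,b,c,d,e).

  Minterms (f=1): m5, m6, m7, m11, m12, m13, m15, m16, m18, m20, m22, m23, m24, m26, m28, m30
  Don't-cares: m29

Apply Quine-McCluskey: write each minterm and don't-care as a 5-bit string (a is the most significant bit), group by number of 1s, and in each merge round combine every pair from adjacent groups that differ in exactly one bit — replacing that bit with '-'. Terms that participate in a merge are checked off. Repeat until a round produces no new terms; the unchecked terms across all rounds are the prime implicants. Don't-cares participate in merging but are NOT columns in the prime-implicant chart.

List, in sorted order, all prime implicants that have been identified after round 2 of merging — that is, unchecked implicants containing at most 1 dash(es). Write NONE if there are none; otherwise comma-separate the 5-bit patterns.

size-2^0 implicants → 00101(✓)  00110(✓)  00111(✓)  01011(✓)  01100(✓)  01101(✓)  01111(✓)  10000(✓)  10010(✓)  10100(✓)  10110(✓)  10111(✓)  11000(✓)  11010(✓)  11100(✓)  11101(✓)  11110(✓)
size-2^1 implicants → -0110(✓)  -0111(✓)  -1100(✓)  -1101(✓)  0-101(✓)  0-111(✓)  001-1(✓)  0011-(✓)  01-11  011-1(✓)  0110-(✓)  1-000(✓)  1-010(✓)  1-100(✓)  1-110(✓)  10-00(✓)  10-10(✓)  100-0(✓)  101-0(✓)  1011-(✓)  11-00(✓)  11-10(✓)  110-0(✓)  111-0(✓)  1110-(✓)
size-2^2 implicants → -011-  -110-  0-1-1  1--00(✓)  1--10(✓)  1-0-0(✓)  1-1-0(✓)  10--0(✓)  11--0(✓)
size-2^3 implicants → 1---0
Unchecked terms (primes): -011-, -110-, 0-1-1, 01-11, 1---0

01-11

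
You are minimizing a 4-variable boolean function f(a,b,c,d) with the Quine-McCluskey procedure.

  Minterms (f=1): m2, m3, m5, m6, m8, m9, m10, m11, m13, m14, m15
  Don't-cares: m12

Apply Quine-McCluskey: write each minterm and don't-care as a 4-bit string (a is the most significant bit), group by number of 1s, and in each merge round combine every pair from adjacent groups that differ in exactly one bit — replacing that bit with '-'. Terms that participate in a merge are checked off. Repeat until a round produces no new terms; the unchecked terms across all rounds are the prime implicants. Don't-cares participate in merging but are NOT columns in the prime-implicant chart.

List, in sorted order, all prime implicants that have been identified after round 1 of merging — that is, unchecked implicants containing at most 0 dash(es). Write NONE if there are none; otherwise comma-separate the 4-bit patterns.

NONE

Round 0: 0010✓ 0011✓ 0101✓ 0110✓ 1000✓ 1001✓ 1010✓ 1011✓ 1100✓ 1101✓ 1110✓ 1111✓
Round 1: -010✓ -011✓ -101 -110✓ 0-10✓ 001-✓ 1-00✓ 1-01✓ 1-10✓ 1-11✓ 10-0✓ 10-1✓ 100-✓ 101-✓ 11-0✓ 11-1✓ 110-✓ 111-✓
Round 2: --10 -01- 1--0✓ 1--1✓ 1-0-✓ 1-1-✓ 10--✓ 11--✓
Round 3: 1---
PIs = {--10, -01-, -101, 1---}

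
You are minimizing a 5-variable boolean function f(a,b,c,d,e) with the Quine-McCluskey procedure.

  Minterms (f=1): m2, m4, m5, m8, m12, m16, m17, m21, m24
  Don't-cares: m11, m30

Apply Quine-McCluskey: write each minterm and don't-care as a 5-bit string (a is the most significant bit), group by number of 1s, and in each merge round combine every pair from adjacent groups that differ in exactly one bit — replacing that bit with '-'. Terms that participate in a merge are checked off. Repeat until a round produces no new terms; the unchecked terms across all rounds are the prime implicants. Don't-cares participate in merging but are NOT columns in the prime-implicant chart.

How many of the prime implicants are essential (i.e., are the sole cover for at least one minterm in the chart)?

[col 0] 00010, 00100*, 00101*, 01000*, 01011, 01100*, 10000*, 10001*, 10101*, 11000*, 11110
[col 1] -0101, -1000, 0-100, 0010-, 01-00, 1-000, 10-01, 1000-
Prime implicants: -0101, -1000, 0-100, 00010, 0010-, 01-00, 01011, 1-000, 10-01, 1000-, 11110
PI chart (minterm → PIs covering it):
  2 | 00010  (sole → essential)
  4 | 0-100,0010-
  5 | -0101,0010-
  8 | -1000,01-00
  12 | 0-100,01-00
  16 | 1-000,1000-
  17 | 10-01,1000-
  21 | -0101,10-01
  24 | -1000,1-000
Essential prime implicants: 00010

1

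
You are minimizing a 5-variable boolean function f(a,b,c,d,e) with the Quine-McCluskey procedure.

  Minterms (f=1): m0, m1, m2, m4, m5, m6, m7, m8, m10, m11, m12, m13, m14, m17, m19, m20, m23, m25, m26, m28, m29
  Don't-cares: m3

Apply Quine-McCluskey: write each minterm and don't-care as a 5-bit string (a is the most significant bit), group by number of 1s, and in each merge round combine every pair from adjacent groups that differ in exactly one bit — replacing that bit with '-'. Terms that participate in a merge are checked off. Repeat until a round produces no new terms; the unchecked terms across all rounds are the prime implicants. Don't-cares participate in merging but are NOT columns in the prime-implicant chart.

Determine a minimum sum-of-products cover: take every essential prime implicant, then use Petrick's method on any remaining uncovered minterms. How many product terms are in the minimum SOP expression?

8

size-2^0 implicants → 00000(✓)  00001(✓)  00010(✓)  00011(✓)  00100(✓)  00101(✓)  00110(✓)  00111(✓)  01000(✓)  01010(✓)  01011(✓)  01100(✓)  01101(✓)  01110(✓)  10001(✓)  10011(✓)  10100(✓)  10111(✓)  11001(✓)  11010(✓)  11100(✓)  11101(✓)
size-2^1 implicants → -0001(✓)  -0011(✓)  -0100(✓)  -0111(✓)  -1010  -1100(✓)  -1101(✓)  0-000(✓)  0-010(✓)  0-011(✓)  0-100(✓)  0-101(✓)  0-110(✓)  00-00(✓)  00-01(✓)  00-10(✓)  00-11(✓)  000-0(✓)  000-1(✓)  0000-(✓)  0001-(✓)  001-0(✓)  001-1(✓)  0010-(✓)  0011-(✓)  01-00(✓)  01-10(✓)  010-0(✓)  0101-(✓)  011-0(✓)  0110-(✓)  1-001  1-100(✓)  10-11(✓)  100-1(✓)  11-01  1110-(✓)
size-2^2 implicants → --100  -0-11  -00-1  -110-  0--00(✓)  0--10(✓)  0-0-0(✓)  0-01-  0-1-0(✓)  0-10-  00--0(✓)  00--1(✓)  00-0-(✓)  00-1-(✓)  000--(✓)  001--(✓)  01--0(✓)
size-2^3 implicants → 0---0  00---
Unchecked terms (primes): --100, -0-11, -00-1, -1010, -110-, 0---0, 0-01-, 0-10-, 00---, 1-001, 11-01
Minterm coverage:
  m0 ⊆ 0---0,00---
  m1 ⊆ -00-1,00---
  m2 ⊆ 0---0,0-01-,00---
  m4 ⊆ --100,0---0,0-10-,00---
  m5 ⊆ 0-10-,00---
  m6 ⊆ 0---0,00---
  m7 ⊆ -0-11,00---
  m8 ⊆ 0---0 [E]
  m10 ⊆ -1010,0---0,0-01-
  m11 ⊆ 0-01- [E]
  m12 ⊆ --100,-110-,0---0,0-10-
  m13 ⊆ -110-,0-10-
  m14 ⊆ 0---0 [E]
  m17 ⊆ -00-1,1-001
  m19 ⊆ -0-11,-00-1
  m20 ⊆ --100 [E]
  m23 ⊆ -0-11 [E]
  m25 ⊆ 1-001,11-01
  m26 ⊆ -1010 [E]
  m28 ⊆ --100,-110-
  m29 ⊆ -110-,11-01
E = {--100, -0-11, -1010, 0---0, 0-01-}
Petrick residual → -00-1, 0-10-, 11-01
Cover = cd'e' + b'de + b'c'e + bc'de' + a'e' + a'c'd + a'cd' + abd'e  |cover|=8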